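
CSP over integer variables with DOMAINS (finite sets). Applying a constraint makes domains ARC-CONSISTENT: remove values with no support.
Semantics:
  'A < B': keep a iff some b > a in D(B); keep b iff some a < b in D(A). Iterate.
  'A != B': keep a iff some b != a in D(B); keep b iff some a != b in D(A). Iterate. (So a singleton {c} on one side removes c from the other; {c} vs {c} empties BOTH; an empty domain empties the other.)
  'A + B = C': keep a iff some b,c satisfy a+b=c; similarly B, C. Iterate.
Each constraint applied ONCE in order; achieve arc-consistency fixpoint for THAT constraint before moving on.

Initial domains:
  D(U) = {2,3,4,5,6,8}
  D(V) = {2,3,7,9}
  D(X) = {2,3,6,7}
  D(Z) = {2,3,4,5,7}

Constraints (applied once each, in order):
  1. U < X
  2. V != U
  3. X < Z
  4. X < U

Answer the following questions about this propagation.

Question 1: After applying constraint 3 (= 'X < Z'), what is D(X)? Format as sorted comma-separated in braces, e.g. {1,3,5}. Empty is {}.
Answer: {3,6}

Derivation:
Constraint 1 (U < X) on D(U)={2,3,4,5,6,8} D(X)={2,3,6,7}: U {2,3,4,5,6,8}->{2,3,4,5,6}; X {2,3,6,7}->{3,6,7}
Constraint 2 (V != U) on D(V)={2,3,7,9} D(U)={2,3,4,5,6}: no change
Constraint 3 (X < Z) on D(X)={3,6,7} D(Z)={2,3,4,5,7}: X {3,6,7}->{3,6}; Z {2,3,4,5,7}->{4,5,7}
So after constraint 3: D(X) = {3,6}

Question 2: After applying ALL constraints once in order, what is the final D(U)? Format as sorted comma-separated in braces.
Constraint 1 (U < X) on D(U)={2,3,4,5,6,8} D(X)={2,3,6,7}: U {2,3,4,5,6,8}->{2,3,4,5,6}; X {2,3,6,7}->{3,6,7}
Constraint 2 (V != U) on D(V)={2,3,7,9} D(U)={2,3,4,5,6}: no change
Constraint 3 (X < Z) on D(X)={3,6,7} D(Z)={2,3,4,5,7}: X {3,6,7}->{3,6}; Z {2,3,4,5,7}->{4,5,7}
Constraint 4 (X < U) on D(X)={3,6} D(U)={2,3,4,5,6}: X {3,6}->{3}; U {2,3,4,5,6}->{4,5,6}
So after all 4 constraints: D(U) = {4,5,6}

Answer: {4,5,6}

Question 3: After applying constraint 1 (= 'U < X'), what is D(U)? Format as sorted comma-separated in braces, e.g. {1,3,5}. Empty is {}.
Constraint 1 (U < X) on D(U)={2,3,4,5,6,8} D(X)={2,3,6,7}: U {2,3,4,5,6,8}->{2,3,4,5,6}; X {2,3,6,7}->{3,6,7}
So after constraint 1: D(U) = {2,3,4,5,6}

Answer: {2,3,4,5,6}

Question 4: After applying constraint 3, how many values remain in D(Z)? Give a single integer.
Answer: 3

Derivation:
Constraint 1 (U < X) on D(U)={2,3,4,5,6,8} D(X)={2,3,6,7}: U {2,3,4,5,6,8}->{2,3,4,5,6}; X {2,3,6,7}->{3,6,7}
Constraint 2 (V != U) on D(V)={2,3,7,9} D(U)={2,3,4,5,6}: no change
Constraint 3 (X < Z) on D(X)={3,6,7} D(Z)={2,3,4,5,7}: X {3,6,7}->{3,6}; Z {2,3,4,5,7}->{4,5,7}
So after constraint 3: D(Z)={4,5,7}, size = 3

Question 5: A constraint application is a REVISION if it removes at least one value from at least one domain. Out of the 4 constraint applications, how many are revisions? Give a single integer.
Constraint 1 (U < X) on D(U)={2,3,4,5,6,8} D(X)={2,3,6,7}: U {2,3,4,5,6,8}->{2,3,4,5,6}; X {2,3,6,7}->{3,6,7} => REVISION
Constraint 2 (V != U) on D(V)={2,3,7,9} D(U)={2,3,4,5,6}: no change => not a revision
Constraint 3 (X < Z) on D(X)={3,6,7} D(Z)={2,3,4,5,7}: X {3,6,7}->{3,6}; Z {2,3,4,5,7}->{4,5,7} => REVISION
Constraint 4 (X < U) on D(X)={3,6} D(U)={2,3,4,5,6}: X {3,6}->{3}; U {2,3,4,5,6}->{4,5,6} => REVISION
Total revisions = 3

Answer: 3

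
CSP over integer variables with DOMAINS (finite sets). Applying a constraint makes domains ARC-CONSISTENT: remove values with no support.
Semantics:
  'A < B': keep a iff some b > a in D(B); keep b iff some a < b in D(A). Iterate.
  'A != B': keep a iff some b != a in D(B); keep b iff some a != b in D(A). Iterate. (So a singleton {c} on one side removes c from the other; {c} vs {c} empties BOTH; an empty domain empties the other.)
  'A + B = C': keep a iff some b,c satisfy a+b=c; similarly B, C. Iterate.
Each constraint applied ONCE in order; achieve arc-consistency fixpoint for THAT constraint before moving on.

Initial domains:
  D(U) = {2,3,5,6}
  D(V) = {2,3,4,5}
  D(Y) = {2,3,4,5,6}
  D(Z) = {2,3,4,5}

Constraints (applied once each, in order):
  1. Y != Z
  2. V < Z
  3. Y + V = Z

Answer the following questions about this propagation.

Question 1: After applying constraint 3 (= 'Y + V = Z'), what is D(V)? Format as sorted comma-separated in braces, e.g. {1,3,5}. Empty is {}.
Constraint 1 (Y != Z) on D(Y)={2,3,4,5,6} D(Z)={2,3,4,5}: no change
Constraint 2 (V < Z) on D(V)={2,3,4,5} D(Z)={2,3,4,5}: V {2,3,4,5}->{2,3,4}; Z {2,3,4,5}->{3,4,5}
Constraint 3 (Y + V = Z) on D(Y)={2,3,4,5,6} D(V)={2,3,4} D(Z)={3,4,5}: Y {2,3,4,5,6}->{2,3}; V {2,3,4}->{2,3}; Z {3,4,5}->{4,5}
So after constraint 3: D(V) = {2,3}

Answer: {2,3}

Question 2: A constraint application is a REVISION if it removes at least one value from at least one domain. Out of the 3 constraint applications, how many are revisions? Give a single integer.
Answer: 2

Derivation:
Constraint 1 (Y != Z) on D(Y)={2,3,4,5,6} D(Z)={2,3,4,5}: no change => not a revision
Constraint 2 (V < Z) on D(V)={2,3,4,5} D(Z)={2,3,4,5}: V {2,3,4,5}->{2,3,4}; Z {2,3,4,5}->{3,4,5} => REVISION
Constraint 3 (Y + V = Z) on D(Y)={2,3,4,5,6} D(V)={2,3,4} D(Z)={3,4,5}: Y {2,3,4,5,6}->{2,3}; V {2,3,4}->{2,3}; Z {3,4,5}->{4,5} => REVISION
Total revisions = 2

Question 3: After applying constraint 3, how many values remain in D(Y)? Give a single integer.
Constraint 1 (Y != Z) on D(Y)={2,3,4,5,6} D(Z)={2,3,4,5}: no change
Constraint 2 (V < Z) on D(V)={2,3,4,5} D(Z)={2,3,4,5}: V {2,3,4,5}->{2,3,4}; Z {2,3,4,5}->{3,4,5}
Constraint 3 (Y + V = Z) on D(Y)={2,3,4,5,6} D(V)={2,3,4} D(Z)={3,4,5}: Y {2,3,4,5,6}->{2,3}; V {2,3,4}->{2,3}; Z {3,4,5}->{4,5}
So after constraint 3: D(Y)={2,3}, size = 2

Answer: 2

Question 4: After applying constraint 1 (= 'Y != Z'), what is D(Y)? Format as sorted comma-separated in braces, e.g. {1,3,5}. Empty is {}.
Constraint 1 (Y != Z) on D(Y)={2,3,4,5,6} D(Z)={2,3,4,5}: no change
So after constraint 1: D(Y) = {2,3,4,5,6}

Answer: {2,3,4,5,6}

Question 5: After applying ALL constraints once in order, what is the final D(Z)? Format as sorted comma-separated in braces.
Constraint 1 (Y != Z) on D(Y)={2,3,4,5,6} D(Z)={2,3,4,5}: no change
Constraint 2 (V < Z) on D(V)={2,3,4,5} D(Z)={2,3,4,5}: V {2,3,4,5}->{2,3,4}; Z {2,3,4,5}->{3,4,5}
Constraint 3 (Y + V = Z) on D(Y)={2,3,4,5,6} D(V)={2,3,4} D(Z)={3,4,5}: Y {2,3,4,5,6}->{2,3}; V {2,3,4}->{2,3}; Z {3,4,5}->{4,5}
So after all 3 constraints: D(Z) = {4,5}

Answer: {4,5}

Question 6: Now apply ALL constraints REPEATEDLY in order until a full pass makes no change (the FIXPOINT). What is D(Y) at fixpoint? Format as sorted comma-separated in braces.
pass 0 (initial): D(Y)={2,3,4,5,6}
pass 1: V {2,3,4,5}->{2,3}; Y {2,3,4,5,6}->{2,3}; Z {2,3,4,5}->{4,5}
pass 2: no change
Fixpoint after 2 passes: D(Y) = {2,3}

Answer: {2,3}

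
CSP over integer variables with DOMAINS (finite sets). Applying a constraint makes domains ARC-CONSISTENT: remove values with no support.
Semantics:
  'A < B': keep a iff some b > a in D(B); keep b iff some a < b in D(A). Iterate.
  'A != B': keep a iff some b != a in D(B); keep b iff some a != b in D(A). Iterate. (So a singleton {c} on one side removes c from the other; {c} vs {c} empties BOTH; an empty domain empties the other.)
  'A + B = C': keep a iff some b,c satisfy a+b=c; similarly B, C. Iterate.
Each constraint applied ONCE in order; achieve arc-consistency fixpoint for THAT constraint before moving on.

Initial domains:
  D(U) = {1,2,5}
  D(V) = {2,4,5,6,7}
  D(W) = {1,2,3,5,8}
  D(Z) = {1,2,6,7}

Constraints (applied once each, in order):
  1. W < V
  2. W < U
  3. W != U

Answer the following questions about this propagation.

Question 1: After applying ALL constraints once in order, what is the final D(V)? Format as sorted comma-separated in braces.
Constraint 1 (W < V) on D(W)={1,2,3,5,8} D(V)={2,4,5,6,7}: W {1,2,3,5,8}->{1,2,3,5}
Constraint 2 (W < U) on D(W)={1,2,3,5} D(U)={1,2,5}: W {1,2,3,5}->{1,2,3}; U {1,2,5}->{2,5}
Constraint 3 (W != U) on D(W)={1,2,3} D(U)={2,5}: no change
So after all 3 constraints: D(V) = {2,4,5,6,7}

Answer: {2,4,5,6,7}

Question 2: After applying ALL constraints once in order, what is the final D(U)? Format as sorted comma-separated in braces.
Constraint 1 (W < V) on D(W)={1,2,3,5,8} D(V)={2,4,5,6,7}: W {1,2,3,5,8}->{1,2,3,5}
Constraint 2 (W < U) on D(W)={1,2,3,5} D(U)={1,2,5}: W {1,2,3,5}->{1,2,3}; U {1,2,5}->{2,5}
Constraint 3 (W != U) on D(W)={1,2,3} D(U)={2,5}: no change
So after all 3 constraints: D(U) = {2,5}

Answer: {2,5}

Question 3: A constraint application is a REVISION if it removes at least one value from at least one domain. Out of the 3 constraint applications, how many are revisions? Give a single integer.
Answer: 2

Derivation:
Constraint 1 (W < V) on D(W)={1,2,3,5,8} D(V)={2,4,5,6,7}: W {1,2,3,5,8}->{1,2,3,5} => REVISION
Constraint 2 (W < U) on D(W)={1,2,3,5} D(U)={1,2,5}: W {1,2,3,5}->{1,2,3}; U {1,2,5}->{2,5} => REVISION
Constraint 3 (W != U) on D(W)={1,2,3} D(U)={2,5}: no change => not a revision
Total revisions = 2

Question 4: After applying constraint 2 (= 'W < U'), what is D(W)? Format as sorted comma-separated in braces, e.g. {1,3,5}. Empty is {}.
Constraint 1 (W < V) on D(W)={1,2,3,5,8} D(V)={2,4,5,6,7}: W {1,2,3,5,8}->{1,2,3,5}
Constraint 2 (W < U) on D(W)={1,2,3,5} D(U)={1,2,5}: W {1,2,3,5}->{1,2,3}; U {1,2,5}->{2,5}
So after constraint 2: D(W) = {1,2,3}

Answer: {1,2,3}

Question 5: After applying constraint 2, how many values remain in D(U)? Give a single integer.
Answer: 2

Derivation:
Constraint 1 (W < V) on D(W)={1,2,3,5,8} D(V)={2,4,5,6,7}: W {1,2,3,5,8}->{1,2,3,5}
Constraint 2 (W < U) on D(W)={1,2,3,5} D(U)={1,2,5}: W {1,2,3,5}->{1,2,3}; U {1,2,5}->{2,5}
So after constraint 2: D(U)={2,5}, size = 2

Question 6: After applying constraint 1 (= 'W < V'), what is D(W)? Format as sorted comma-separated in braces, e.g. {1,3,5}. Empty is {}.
Answer: {1,2,3,5}

Derivation:
Constraint 1 (W < V) on D(W)={1,2,3,5,8} D(V)={2,4,5,6,7}: W {1,2,3,5,8}->{1,2,3,5}
So after constraint 1: D(W) = {1,2,3,5}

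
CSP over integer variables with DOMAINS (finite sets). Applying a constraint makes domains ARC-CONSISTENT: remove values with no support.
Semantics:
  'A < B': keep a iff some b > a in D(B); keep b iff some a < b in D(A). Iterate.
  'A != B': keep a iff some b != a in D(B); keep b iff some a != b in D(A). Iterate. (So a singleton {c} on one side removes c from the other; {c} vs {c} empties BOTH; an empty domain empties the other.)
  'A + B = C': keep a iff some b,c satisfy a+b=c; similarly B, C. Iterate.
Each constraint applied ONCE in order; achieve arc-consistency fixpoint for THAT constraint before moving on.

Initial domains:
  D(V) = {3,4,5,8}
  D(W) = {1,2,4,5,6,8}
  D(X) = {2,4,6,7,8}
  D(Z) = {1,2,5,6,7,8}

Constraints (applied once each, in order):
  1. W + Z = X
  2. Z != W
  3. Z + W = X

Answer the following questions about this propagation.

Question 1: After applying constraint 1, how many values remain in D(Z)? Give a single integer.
Answer: 5

Derivation:
Constraint 1 (W + Z = X) on D(W)={1,2,4,5,6,8} D(Z)={1,2,5,6,7,8} D(X)={2,4,6,7,8}: W {1,2,4,5,6,8}->{1,2,4,5,6}; Z {1,2,5,6,7,8}->{1,2,5,6,7}
So after constraint 1: D(Z)={1,2,5,6,7}, size = 5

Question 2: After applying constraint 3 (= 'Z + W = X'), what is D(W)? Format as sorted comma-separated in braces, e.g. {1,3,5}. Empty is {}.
Answer: {1,2,4,5,6}

Derivation:
Constraint 1 (W + Z = X) on D(W)={1,2,4,5,6,8} D(Z)={1,2,5,6,7,8} D(X)={2,4,6,7,8}: W {1,2,4,5,6,8}->{1,2,4,5,6}; Z {1,2,5,6,7,8}->{1,2,5,6,7}
Constraint 2 (Z != W) on D(Z)={1,2,5,6,7} D(W)={1,2,4,5,6}: no change
Constraint 3 (Z + W = X) on D(Z)={1,2,5,6,7} D(W)={1,2,4,5,6} D(X)={2,4,6,7,8}: no change
So after constraint 3: D(W) = {1,2,4,5,6}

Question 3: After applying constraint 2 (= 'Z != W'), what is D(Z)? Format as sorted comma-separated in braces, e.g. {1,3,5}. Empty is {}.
Answer: {1,2,5,6,7}

Derivation:
Constraint 1 (W + Z = X) on D(W)={1,2,4,5,6,8} D(Z)={1,2,5,6,7,8} D(X)={2,4,6,7,8}: W {1,2,4,5,6,8}->{1,2,4,5,6}; Z {1,2,5,6,7,8}->{1,2,5,6,7}
Constraint 2 (Z != W) on D(Z)={1,2,5,6,7} D(W)={1,2,4,5,6}: no change
So after constraint 2: D(Z) = {1,2,5,6,7}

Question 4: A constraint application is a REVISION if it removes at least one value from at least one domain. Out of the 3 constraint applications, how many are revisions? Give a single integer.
Constraint 1 (W + Z = X) on D(W)={1,2,4,5,6,8} D(Z)={1,2,5,6,7,8} D(X)={2,4,6,7,8}: W {1,2,4,5,6,8}->{1,2,4,5,6}; Z {1,2,5,6,7,8}->{1,2,5,6,7} => REVISION
Constraint 2 (Z != W) on D(Z)={1,2,5,6,7} D(W)={1,2,4,5,6}: no change => not a revision
Constraint 3 (Z + W = X) on D(Z)={1,2,5,6,7} D(W)={1,2,4,5,6} D(X)={2,4,6,7,8}: no change => not a revision
Total revisions = 1

Answer: 1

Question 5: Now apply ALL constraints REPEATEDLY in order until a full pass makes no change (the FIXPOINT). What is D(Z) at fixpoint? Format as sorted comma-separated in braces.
pass 0 (initial): D(Z)={1,2,5,6,7,8}
pass 1: W {1,2,4,5,6,8}->{1,2,4,5,6}; Z {1,2,5,6,7,8}->{1,2,5,6,7}
pass 2: no change
Fixpoint after 2 passes: D(Z) = {1,2,5,6,7}

Answer: {1,2,5,6,7}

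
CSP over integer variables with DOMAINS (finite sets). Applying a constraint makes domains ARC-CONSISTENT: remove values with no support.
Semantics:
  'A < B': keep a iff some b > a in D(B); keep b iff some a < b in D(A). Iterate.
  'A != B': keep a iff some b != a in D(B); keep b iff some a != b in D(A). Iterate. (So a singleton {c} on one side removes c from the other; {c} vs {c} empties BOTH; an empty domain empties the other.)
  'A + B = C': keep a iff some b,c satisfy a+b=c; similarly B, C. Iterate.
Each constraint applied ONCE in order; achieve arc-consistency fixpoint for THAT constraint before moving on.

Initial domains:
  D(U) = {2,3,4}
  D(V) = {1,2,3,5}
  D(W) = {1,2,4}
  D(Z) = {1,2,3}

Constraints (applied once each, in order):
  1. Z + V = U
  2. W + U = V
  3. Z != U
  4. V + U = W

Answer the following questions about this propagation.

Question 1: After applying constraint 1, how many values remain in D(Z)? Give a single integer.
Answer: 3

Derivation:
Constraint 1 (Z + V = U) on D(Z)={1,2,3} D(V)={1,2,3,5} D(U)={2,3,4}: V {1,2,3,5}->{1,2,3}
So after constraint 1: D(Z)={1,2,3}, size = 3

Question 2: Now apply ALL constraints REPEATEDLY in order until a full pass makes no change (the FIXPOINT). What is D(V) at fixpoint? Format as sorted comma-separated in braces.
Answer: {}

Derivation:
pass 0 (initial): D(V)={1,2,3,5}
pass 1: U {2,3,4}->{}; V {1,2,3,5}->{}; W {1,2,4}->{}; Z {1,2,3}->{1,3}
pass 2: Z {1,3}->{}
pass 3: no change
Fixpoint after 3 passes: D(V) = {}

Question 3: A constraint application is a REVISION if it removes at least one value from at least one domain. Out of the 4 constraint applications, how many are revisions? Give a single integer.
Constraint 1 (Z + V = U) on D(Z)={1,2,3} D(V)={1,2,3,5} D(U)={2,3,4}: V {1,2,3,5}->{1,2,3} => REVISION
Constraint 2 (W + U = V) on D(W)={1,2,4} D(U)={2,3,4} D(V)={1,2,3}: W {1,2,4}->{1}; U {2,3,4}->{2}; V {1,2,3}->{3} => REVISION
Constraint 3 (Z != U) on D(Z)={1,2,3} D(U)={2}: Z {1,2,3}->{1,3} => REVISION
Constraint 4 (V + U = W) on D(V)={3} D(U)={2} D(W)={1}: V {3}->{}; U {2}->{}; W {1}->{} => REVISION
Total revisions = 4

Answer: 4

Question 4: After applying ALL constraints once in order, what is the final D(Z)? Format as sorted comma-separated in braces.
Constraint 1 (Z + V = U) on D(Z)={1,2,3} D(V)={1,2,3,5} D(U)={2,3,4}: V {1,2,3,5}->{1,2,3}
Constraint 2 (W + U = V) on D(W)={1,2,4} D(U)={2,3,4} D(V)={1,2,3}: W {1,2,4}->{1}; U {2,3,4}->{2}; V {1,2,3}->{3}
Constraint 3 (Z != U) on D(Z)={1,2,3} D(U)={2}: Z {1,2,3}->{1,3}
Constraint 4 (V + U = W) on D(V)={3} D(U)={2} D(W)={1}: V {3}->{}; U {2}->{}; W {1}->{}
So after all 4 constraints: D(Z) = {1,3}

Answer: {1,3}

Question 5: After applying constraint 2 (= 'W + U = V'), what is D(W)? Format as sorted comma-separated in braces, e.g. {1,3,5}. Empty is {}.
Constraint 1 (Z + V = U) on D(Z)={1,2,3} D(V)={1,2,3,5} D(U)={2,3,4}: V {1,2,3,5}->{1,2,3}
Constraint 2 (W + U = V) on D(W)={1,2,4} D(U)={2,3,4} D(V)={1,2,3}: W {1,2,4}->{1}; U {2,3,4}->{2}; V {1,2,3}->{3}
So after constraint 2: D(W) = {1}

Answer: {1}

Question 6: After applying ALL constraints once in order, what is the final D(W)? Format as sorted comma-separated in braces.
Answer: {}

Derivation:
Constraint 1 (Z + V = U) on D(Z)={1,2,3} D(V)={1,2,3,5} D(U)={2,3,4}: V {1,2,3,5}->{1,2,3}
Constraint 2 (W + U = V) on D(W)={1,2,4} D(U)={2,3,4} D(V)={1,2,3}: W {1,2,4}->{1}; U {2,3,4}->{2}; V {1,2,3}->{3}
Constraint 3 (Z != U) on D(Z)={1,2,3} D(U)={2}: Z {1,2,3}->{1,3}
Constraint 4 (V + U = W) on D(V)={3} D(U)={2} D(W)={1}: V {3}->{}; U {2}->{}; W {1}->{}
So after all 4 constraints: D(W) = {}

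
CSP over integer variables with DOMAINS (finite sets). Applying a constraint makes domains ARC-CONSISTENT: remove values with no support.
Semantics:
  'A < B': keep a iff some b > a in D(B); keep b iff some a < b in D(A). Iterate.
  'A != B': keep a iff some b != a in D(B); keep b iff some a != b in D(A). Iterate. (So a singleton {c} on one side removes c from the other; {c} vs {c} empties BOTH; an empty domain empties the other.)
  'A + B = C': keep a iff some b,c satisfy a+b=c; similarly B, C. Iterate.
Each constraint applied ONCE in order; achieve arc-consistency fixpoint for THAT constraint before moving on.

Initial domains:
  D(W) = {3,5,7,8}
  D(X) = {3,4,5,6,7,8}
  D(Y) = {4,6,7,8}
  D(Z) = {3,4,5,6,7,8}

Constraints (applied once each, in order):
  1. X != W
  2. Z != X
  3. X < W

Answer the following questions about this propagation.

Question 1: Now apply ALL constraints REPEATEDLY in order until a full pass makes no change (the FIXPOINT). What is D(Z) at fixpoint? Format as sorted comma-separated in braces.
Answer: {3,4,5,6,7,8}

Derivation:
pass 0 (initial): D(Z)={3,4,5,6,7,8}
pass 1: W {3,5,7,8}->{5,7,8}; X {3,4,5,6,7,8}->{3,4,5,6,7}
pass 2: no change
Fixpoint after 2 passes: D(Z) = {3,4,5,6,7,8}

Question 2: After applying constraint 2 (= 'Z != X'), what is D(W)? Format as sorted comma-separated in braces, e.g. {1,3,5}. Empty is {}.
Constraint 1 (X != W) on D(X)={3,4,5,6,7,8} D(W)={3,5,7,8}: no change
Constraint 2 (Z != X) on D(Z)={3,4,5,6,7,8} D(X)={3,4,5,6,7,8}: no change
So after constraint 2: D(W) = {3,5,7,8}

Answer: {3,5,7,8}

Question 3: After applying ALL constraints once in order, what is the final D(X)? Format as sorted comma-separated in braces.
Answer: {3,4,5,6,7}

Derivation:
Constraint 1 (X != W) on D(X)={3,4,5,6,7,8} D(W)={3,5,7,8}: no change
Constraint 2 (Z != X) on D(Z)={3,4,5,6,7,8} D(X)={3,4,5,6,7,8}: no change
Constraint 3 (X < W) on D(X)={3,4,5,6,7,8} D(W)={3,5,7,8}: X {3,4,5,6,7,8}->{3,4,5,6,7}; W {3,5,7,8}->{5,7,8}
So after all 3 constraints: D(X) = {3,4,5,6,7}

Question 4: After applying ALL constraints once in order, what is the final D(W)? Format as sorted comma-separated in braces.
Constraint 1 (X != W) on D(X)={3,4,5,6,7,8} D(W)={3,5,7,8}: no change
Constraint 2 (Z != X) on D(Z)={3,4,5,6,7,8} D(X)={3,4,5,6,7,8}: no change
Constraint 3 (X < W) on D(X)={3,4,5,6,7,8} D(W)={3,5,7,8}: X {3,4,5,6,7,8}->{3,4,5,6,7}; W {3,5,7,8}->{5,7,8}
So after all 3 constraints: D(W) = {5,7,8}

Answer: {5,7,8}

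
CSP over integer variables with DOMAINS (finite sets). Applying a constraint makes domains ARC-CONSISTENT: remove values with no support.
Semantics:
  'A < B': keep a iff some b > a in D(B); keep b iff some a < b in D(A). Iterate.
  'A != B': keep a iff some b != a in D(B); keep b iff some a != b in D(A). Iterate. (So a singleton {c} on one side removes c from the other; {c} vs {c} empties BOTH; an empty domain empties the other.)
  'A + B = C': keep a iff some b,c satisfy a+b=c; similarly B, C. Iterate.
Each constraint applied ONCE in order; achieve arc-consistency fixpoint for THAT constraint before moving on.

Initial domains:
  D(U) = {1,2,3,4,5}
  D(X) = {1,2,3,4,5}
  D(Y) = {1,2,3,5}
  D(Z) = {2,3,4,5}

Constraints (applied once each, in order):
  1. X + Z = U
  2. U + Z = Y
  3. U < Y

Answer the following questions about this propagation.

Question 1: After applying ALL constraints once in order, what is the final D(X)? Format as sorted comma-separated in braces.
Constraint 1 (X + Z = U) on D(X)={1,2,3,4,5} D(Z)={2,3,4,5} D(U)={1,2,3,4,5}: X {1,2,3,4,5}->{1,2,3}; Z {2,3,4,5}->{2,3,4}; U {1,2,3,4,5}->{3,4,5}
Constraint 2 (U + Z = Y) on D(U)={3,4,5} D(Z)={2,3,4} D(Y)={1,2,3,5}: U {3,4,5}->{3}; Z {2,3,4}->{2}; Y {1,2,3,5}->{5}
Constraint 3 (U < Y) on D(U)={3} D(Y)={5}: no change
So after all 3 constraints: D(X) = {1,2,3}

Answer: {1,2,3}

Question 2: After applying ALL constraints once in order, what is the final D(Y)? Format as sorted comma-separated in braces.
Constraint 1 (X + Z = U) on D(X)={1,2,3,4,5} D(Z)={2,3,4,5} D(U)={1,2,3,4,5}: X {1,2,3,4,5}->{1,2,3}; Z {2,3,4,5}->{2,3,4}; U {1,2,3,4,5}->{3,4,5}
Constraint 2 (U + Z = Y) on D(U)={3,4,5} D(Z)={2,3,4} D(Y)={1,2,3,5}: U {3,4,5}->{3}; Z {2,3,4}->{2}; Y {1,2,3,5}->{5}
Constraint 3 (U < Y) on D(U)={3} D(Y)={5}: no change
So after all 3 constraints: D(Y) = {5}

Answer: {5}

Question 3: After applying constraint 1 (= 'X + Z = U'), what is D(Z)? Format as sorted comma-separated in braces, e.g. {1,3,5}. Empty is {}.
Constraint 1 (X + Z = U) on D(X)={1,2,3,4,5} D(Z)={2,3,4,5} D(U)={1,2,3,4,5}: X {1,2,3,4,5}->{1,2,3}; Z {2,3,4,5}->{2,3,4}; U {1,2,3,4,5}->{3,4,5}
So after constraint 1: D(Z) = {2,3,4}

Answer: {2,3,4}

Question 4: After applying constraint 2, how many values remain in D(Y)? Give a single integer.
Answer: 1

Derivation:
Constraint 1 (X + Z = U) on D(X)={1,2,3,4,5} D(Z)={2,3,4,5} D(U)={1,2,3,4,5}: X {1,2,3,4,5}->{1,2,3}; Z {2,3,4,5}->{2,3,4}; U {1,2,3,4,5}->{3,4,5}
Constraint 2 (U + Z = Y) on D(U)={3,4,5} D(Z)={2,3,4} D(Y)={1,2,3,5}: U {3,4,5}->{3}; Z {2,3,4}->{2}; Y {1,2,3,5}->{5}
So after constraint 2: D(Y)={5}, size = 1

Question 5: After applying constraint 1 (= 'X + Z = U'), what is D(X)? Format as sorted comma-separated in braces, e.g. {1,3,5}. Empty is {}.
Constraint 1 (X + Z = U) on D(X)={1,2,3,4,5} D(Z)={2,3,4,5} D(U)={1,2,3,4,5}: X {1,2,3,4,5}->{1,2,3}; Z {2,3,4,5}->{2,3,4}; U {1,2,3,4,5}->{3,4,5}
So after constraint 1: D(X) = {1,2,3}

Answer: {1,2,3}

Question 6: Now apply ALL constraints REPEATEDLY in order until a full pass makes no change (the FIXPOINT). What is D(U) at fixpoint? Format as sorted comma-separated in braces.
pass 0 (initial): D(U)={1,2,3,4,5}
pass 1: U {1,2,3,4,5}->{3}; X {1,2,3,4,5}->{1,2,3}; Y {1,2,3,5}->{5}; Z {2,3,4,5}->{2}
pass 2: X {1,2,3}->{1}
pass 3: no change
Fixpoint after 3 passes: D(U) = {3}

Answer: {3}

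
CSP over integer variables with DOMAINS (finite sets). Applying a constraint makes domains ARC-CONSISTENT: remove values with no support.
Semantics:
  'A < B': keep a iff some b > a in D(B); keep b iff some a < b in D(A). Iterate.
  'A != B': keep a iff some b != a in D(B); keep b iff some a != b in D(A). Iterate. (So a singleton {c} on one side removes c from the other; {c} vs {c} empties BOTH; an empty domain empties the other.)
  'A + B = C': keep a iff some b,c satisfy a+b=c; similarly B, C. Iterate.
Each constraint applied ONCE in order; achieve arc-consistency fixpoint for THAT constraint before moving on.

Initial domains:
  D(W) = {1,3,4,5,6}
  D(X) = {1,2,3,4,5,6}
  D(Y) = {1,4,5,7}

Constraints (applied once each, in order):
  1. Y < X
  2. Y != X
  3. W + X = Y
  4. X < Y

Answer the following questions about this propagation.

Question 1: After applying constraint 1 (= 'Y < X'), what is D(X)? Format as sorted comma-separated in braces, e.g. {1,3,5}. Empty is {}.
Answer: {2,3,4,5,6}

Derivation:
Constraint 1 (Y < X) on D(Y)={1,4,5,7} D(X)={1,2,3,4,5,6}: Y {1,4,5,7}->{1,4,5}; X {1,2,3,4,5,6}->{2,3,4,5,6}
So after constraint 1: D(X) = {2,3,4,5,6}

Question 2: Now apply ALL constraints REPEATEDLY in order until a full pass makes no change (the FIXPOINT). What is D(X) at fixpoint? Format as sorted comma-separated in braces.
Answer: {}

Derivation:
pass 0 (initial): D(X)={1,2,3,4,5,6}
pass 1: W {1,3,4,5,6}->{1,3}; X {1,2,3,4,5,6}->{2,3,4}; Y {1,4,5,7}->{4,5}
pass 2: W {1,3}->{}; X {2,3,4}->{}; Y {4,5}->{}
pass 3: no change
Fixpoint after 3 passes: D(X) = {}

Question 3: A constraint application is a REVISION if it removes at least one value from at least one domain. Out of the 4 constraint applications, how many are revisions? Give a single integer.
Constraint 1 (Y < X) on D(Y)={1,4,5,7} D(X)={1,2,3,4,5,6}: Y {1,4,5,7}->{1,4,5}; X {1,2,3,4,5,6}->{2,3,4,5,6} => REVISION
Constraint 2 (Y != X) on D(Y)={1,4,5} D(X)={2,3,4,5,6}: no change => not a revision
Constraint 3 (W + X = Y) on D(W)={1,3,4,5,6} D(X)={2,3,4,5,6} D(Y)={1,4,5}: W {1,3,4,5,6}->{1,3}; X {2,3,4,5,6}->{2,3,4}; Y {1,4,5}->{4,5} => REVISION
Constraint 4 (X < Y) on D(X)={2,3,4} D(Y)={4,5}: no change => not a revision
Total revisions = 2

Answer: 2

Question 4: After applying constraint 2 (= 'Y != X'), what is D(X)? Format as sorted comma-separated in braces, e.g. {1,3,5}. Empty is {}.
Answer: {2,3,4,5,6}

Derivation:
Constraint 1 (Y < X) on D(Y)={1,4,5,7} D(X)={1,2,3,4,5,6}: Y {1,4,5,7}->{1,4,5}; X {1,2,3,4,5,6}->{2,3,4,5,6}
Constraint 2 (Y != X) on D(Y)={1,4,5} D(X)={2,3,4,5,6}: no change
So after constraint 2: D(X) = {2,3,4,5,6}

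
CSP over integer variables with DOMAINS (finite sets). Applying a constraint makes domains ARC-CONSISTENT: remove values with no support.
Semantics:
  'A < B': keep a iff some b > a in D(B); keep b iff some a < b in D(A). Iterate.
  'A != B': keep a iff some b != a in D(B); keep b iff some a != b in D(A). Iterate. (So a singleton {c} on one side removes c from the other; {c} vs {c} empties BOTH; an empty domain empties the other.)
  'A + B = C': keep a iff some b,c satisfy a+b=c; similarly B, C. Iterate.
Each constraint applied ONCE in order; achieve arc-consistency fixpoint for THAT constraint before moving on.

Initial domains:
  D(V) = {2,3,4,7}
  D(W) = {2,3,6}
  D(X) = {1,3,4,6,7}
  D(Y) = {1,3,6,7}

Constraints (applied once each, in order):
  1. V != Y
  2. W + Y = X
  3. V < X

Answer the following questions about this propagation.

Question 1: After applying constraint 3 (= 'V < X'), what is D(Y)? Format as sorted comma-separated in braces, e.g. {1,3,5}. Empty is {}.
Constraint 1 (V != Y) on D(V)={2,3,4,7} D(Y)={1,3,6,7}: no change
Constraint 2 (W + Y = X) on D(W)={2,3,6} D(Y)={1,3,6,7} D(X)={1,3,4,6,7}: Y {1,3,6,7}->{1,3}; X {1,3,4,6,7}->{3,4,6,7}
Constraint 3 (V < X) on D(V)={2,3,4,7} D(X)={3,4,6,7}: V {2,3,4,7}->{2,3,4}
So after constraint 3: D(Y) = {1,3}

Answer: {1,3}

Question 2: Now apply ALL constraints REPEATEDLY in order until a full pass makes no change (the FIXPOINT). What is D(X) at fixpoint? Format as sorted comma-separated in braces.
pass 0 (initial): D(X)={1,3,4,6,7}
pass 1: V {2,3,4,7}->{2,3,4}; X {1,3,4,6,7}->{3,4,6,7}; Y {1,3,6,7}->{1,3}
pass 2: no change
Fixpoint after 2 passes: D(X) = {3,4,6,7}

Answer: {3,4,6,7}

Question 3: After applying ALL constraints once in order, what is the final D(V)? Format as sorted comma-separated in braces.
Constraint 1 (V != Y) on D(V)={2,3,4,7} D(Y)={1,3,6,7}: no change
Constraint 2 (W + Y = X) on D(W)={2,3,6} D(Y)={1,3,6,7} D(X)={1,3,4,6,7}: Y {1,3,6,7}->{1,3}; X {1,3,4,6,7}->{3,4,6,7}
Constraint 3 (V < X) on D(V)={2,3,4,7} D(X)={3,4,6,7}: V {2,3,4,7}->{2,3,4}
So after all 3 constraints: D(V) = {2,3,4}

Answer: {2,3,4}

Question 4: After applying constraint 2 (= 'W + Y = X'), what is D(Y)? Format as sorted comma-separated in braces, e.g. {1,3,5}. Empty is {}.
Constraint 1 (V != Y) on D(V)={2,3,4,7} D(Y)={1,3,6,7}: no change
Constraint 2 (W + Y = X) on D(W)={2,3,6} D(Y)={1,3,6,7} D(X)={1,3,4,6,7}: Y {1,3,6,7}->{1,3}; X {1,3,4,6,7}->{3,4,6,7}
So after constraint 2: D(Y) = {1,3}

Answer: {1,3}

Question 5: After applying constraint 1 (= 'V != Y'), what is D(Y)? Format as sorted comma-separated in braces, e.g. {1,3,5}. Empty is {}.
Constraint 1 (V != Y) on D(V)={2,3,4,7} D(Y)={1,3,6,7}: no change
So after constraint 1: D(Y) = {1,3,6,7}

Answer: {1,3,6,7}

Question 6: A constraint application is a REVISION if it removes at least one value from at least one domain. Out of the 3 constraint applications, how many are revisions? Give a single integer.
Answer: 2

Derivation:
Constraint 1 (V != Y) on D(V)={2,3,4,7} D(Y)={1,3,6,7}: no change => not a revision
Constraint 2 (W + Y = X) on D(W)={2,3,6} D(Y)={1,3,6,7} D(X)={1,3,4,6,7}: Y {1,3,6,7}->{1,3}; X {1,3,4,6,7}->{3,4,6,7} => REVISION
Constraint 3 (V < X) on D(V)={2,3,4,7} D(X)={3,4,6,7}: V {2,3,4,7}->{2,3,4} => REVISION
Total revisions = 2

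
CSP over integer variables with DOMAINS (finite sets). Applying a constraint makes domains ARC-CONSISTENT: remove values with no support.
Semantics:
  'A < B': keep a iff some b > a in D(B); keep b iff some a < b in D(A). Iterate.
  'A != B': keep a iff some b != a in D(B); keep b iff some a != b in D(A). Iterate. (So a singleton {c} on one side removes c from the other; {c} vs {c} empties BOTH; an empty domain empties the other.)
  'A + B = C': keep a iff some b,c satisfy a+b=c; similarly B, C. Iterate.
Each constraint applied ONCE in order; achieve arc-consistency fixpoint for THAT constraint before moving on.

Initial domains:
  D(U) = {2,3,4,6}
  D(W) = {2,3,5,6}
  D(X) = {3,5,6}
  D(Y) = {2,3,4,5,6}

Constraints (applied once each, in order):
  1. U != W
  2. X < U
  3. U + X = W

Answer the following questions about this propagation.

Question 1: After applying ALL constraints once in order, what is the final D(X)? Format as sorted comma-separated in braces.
Constraint 1 (U != W) on D(U)={2,3,4,6} D(W)={2,3,5,6}: no change
Constraint 2 (X < U) on D(X)={3,5,6} D(U)={2,3,4,6}: X {3,5,6}->{3,5}; U {2,3,4,6}->{4,6}
Constraint 3 (U + X = W) on D(U)={4,6} D(X)={3,5} D(W)={2,3,5,6}: U {4,6}->{}; X {3,5}->{}; W {2,3,5,6}->{}
So after all 3 constraints: D(X) = {}

Answer: {}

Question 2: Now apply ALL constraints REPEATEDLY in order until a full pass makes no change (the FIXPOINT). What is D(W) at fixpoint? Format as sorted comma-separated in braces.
Answer: {}

Derivation:
pass 0 (initial): D(W)={2,3,5,6}
pass 1: U {2,3,4,6}->{}; W {2,3,5,6}->{}; X {3,5,6}->{}
pass 2: no change
Fixpoint after 2 passes: D(W) = {}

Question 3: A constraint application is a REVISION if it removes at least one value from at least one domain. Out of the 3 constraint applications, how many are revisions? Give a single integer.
Answer: 2

Derivation:
Constraint 1 (U != W) on D(U)={2,3,4,6} D(W)={2,3,5,6}: no change => not a revision
Constraint 2 (X < U) on D(X)={3,5,6} D(U)={2,3,4,6}: X {3,5,6}->{3,5}; U {2,3,4,6}->{4,6} => REVISION
Constraint 3 (U + X = W) on D(U)={4,6} D(X)={3,5} D(W)={2,3,5,6}: U {4,6}->{}; X {3,5}->{}; W {2,3,5,6}->{} => REVISION
Total revisions = 2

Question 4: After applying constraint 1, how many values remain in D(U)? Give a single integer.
Answer: 4

Derivation:
Constraint 1 (U != W) on D(U)={2,3,4,6} D(W)={2,3,5,6}: no change
So after constraint 1: D(U)={2,3,4,6}, size = 4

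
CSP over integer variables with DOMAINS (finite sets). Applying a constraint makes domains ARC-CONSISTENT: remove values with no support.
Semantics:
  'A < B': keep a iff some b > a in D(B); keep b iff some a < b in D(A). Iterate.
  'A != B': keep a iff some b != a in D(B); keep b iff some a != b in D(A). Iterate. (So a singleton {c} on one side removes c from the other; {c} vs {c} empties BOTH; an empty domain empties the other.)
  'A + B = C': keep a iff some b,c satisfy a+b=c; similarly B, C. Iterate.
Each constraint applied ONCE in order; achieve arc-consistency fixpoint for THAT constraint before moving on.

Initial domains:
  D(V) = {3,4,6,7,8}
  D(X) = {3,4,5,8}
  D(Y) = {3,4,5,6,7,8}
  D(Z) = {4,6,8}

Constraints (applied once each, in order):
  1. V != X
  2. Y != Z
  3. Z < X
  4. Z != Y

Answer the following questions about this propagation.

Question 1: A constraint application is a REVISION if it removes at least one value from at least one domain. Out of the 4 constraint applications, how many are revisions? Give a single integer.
Constraint 1 (V != X) on D(V)={3,4,6,7,8} D(X)={3,4,5,8}: no change => not a revision
Constraint 2 (Y != Z) on D(Y)={3,4,5,6,7,8} D(Z)={4,6,8}: no change => not a revision
Constraint 3 (Z < X) on D(Z)={4,6,8} D(X)={3,4,5,8}: Z {4,6,8}->{4,6}; X {3,4,5,8}->{5,8} => REVISION
Constraint 4 (Z != Y) on D(Z)={4,6} D(Y)={3,4,5,6,7,8}: no change => not a revision
Total revisions = 1

Answer: 1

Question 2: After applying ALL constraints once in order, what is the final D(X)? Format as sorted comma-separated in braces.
Constraint 1 (V != X) on D(V)={3,4,6,7,8} D(X)={3,4,5,8}: no change
Constraint 2 (Y != Z) on D(Y)={3,4,5,6,7,8} D(Z)={4,6,8}: no change
Constraint 3 (Z < X) on D(Z)={4,6,8} D(X)={3,4,5,8}: Z {4,6,8}->{4,6}; X {3,4,5,8}->{5,8}
Constraint 4 (Z != Y) on D(Z)={4,6} D(Y)={3,4,5,6,7,8}: no change
So after all 4 constraints: D(X) = {5,8}

Answer: {5,8}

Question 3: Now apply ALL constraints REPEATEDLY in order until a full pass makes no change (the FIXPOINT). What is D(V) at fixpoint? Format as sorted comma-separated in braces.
pass 0 (initial): D(V)={3,4,6,7,8}
pass 1: X {3,4,5,8}->{5,8}; Z {4,6,8}->{4,6}
pass 2: no change
Fixpoint after 2 passes: D(V) = {3,4,6,7,8}

Answer: {3,4,6,7,8}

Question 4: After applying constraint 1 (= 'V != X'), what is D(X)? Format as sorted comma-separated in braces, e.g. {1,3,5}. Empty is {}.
Constraint 1 (V != X) on D(V)={3,4,6,7,8} D(X)={3,4,5,8}: no change
So after constraint 1: D(X) = {3,4,5,8}

Answer: {3,4,5,8}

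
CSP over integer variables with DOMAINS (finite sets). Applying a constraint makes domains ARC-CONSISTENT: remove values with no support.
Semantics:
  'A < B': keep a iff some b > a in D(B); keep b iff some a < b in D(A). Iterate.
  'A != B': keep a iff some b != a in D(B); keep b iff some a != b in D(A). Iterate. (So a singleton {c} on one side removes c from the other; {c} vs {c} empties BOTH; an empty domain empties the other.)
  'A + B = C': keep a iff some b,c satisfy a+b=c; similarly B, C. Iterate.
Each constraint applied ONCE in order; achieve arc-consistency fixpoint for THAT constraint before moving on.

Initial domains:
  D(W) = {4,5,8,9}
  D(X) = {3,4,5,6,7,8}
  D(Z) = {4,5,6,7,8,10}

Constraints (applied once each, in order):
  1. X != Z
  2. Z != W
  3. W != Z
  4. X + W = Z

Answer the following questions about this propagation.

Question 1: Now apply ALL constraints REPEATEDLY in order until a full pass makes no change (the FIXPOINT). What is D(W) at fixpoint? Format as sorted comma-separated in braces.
Answer: {4,5}

Derivation:
pass 0 (initial): D(W)={4,5,8,9}
pass 1: W {4,5,8,9}->{4,5}; X {3,4,5,6,7,8}->{3,4,5,6}; Z {4,5,6,7,8,10}->{7,8,10}
pass 2: no change
Fixpoint after 2 passes: D(W) = {4,5}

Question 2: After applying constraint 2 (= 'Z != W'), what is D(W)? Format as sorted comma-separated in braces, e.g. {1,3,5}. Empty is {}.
Constraint 1 (X != Z) on D(X)={3,4,5,6,7,8} D(Z)={4,5,6,7,8,10}: no change
Constraint 2 (Z != W) on D(Z)={4,5,6,7,8,10} D(W)={4,5,8,9}: no change
So after constraint 2: D(W) = {4,5,8,9}

Answer: {4,5,8,9}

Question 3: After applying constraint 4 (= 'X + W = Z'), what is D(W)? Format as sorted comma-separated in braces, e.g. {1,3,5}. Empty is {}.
Constraint 1 (X != Z) on D(X)={3,4,5,6,7,8} D(Z)={4,5,6,7,8,10}: no change
Constraint 2 (Z != W) on D(Z)={4,5,6,7,8,10} D(W)={4,5,8,9}: no change
Constraint 3 (W != Z) on D(W)={4,5,8,9} D(Z)={4,5,6,7,8,10}: no change
Constraint 4 (X + W = Z) on D(X)={3,4,5,6,7,8} D(W)={4,5,8,9} D(Z)={4,5,6,7,8,10}: X {3,4,5,6,7,8}->{3,4,5,6}; W {4,5,8,9}->{4,5}; Z {4,5,6,7,8,10}->{7,8,10}
So after constraint 4: D(W) = {4,5}

Answer: {4,5}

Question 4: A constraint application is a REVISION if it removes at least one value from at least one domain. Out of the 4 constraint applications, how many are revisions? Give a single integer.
Answer: 1

Derivation:
Constraint 1 (X != Z) on D(X)={3,4,5,6,7,8} D(Z)={4,5,6,7,8,10}: no change => not a revision
Constraint 2 (Z != W) on D(Z)={4,5,6,7,8,10} D(W)={4,5,8,9}: no change => not a revision
Constraint 3 (W != Z) on D(W)={4,5,8,9} D(Z)={4,5,6,7,8,10}: no change => not a revision
Constraint 4 (X + W = Z) on D(X)={3,4,5,6,7,8} D(W)={4,5,8,9} D(Z)={4,5,6,7,8,10}: X {3,4,5,6,7,8}->{3,4,5,6}; W {4,5,8,9}->{4,5}; Z {4,5,6,7,8,10}->{7,8,10} => REVISION
Total revisions = 1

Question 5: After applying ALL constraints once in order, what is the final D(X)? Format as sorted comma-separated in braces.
Constraint 1 (X != Z) on D(X)={3,4,5,6,7,8} D(Z)={4,5,6,7,8,10}: no change
Constraint 2 (Z != W) on D(Z)={4,5,6,7,8,10} D(W)={4,5,8,9}: no change
Constraint 3 (W != Z) on D(W)={4,5,8,9} D(Z)={4,5,6,7,8,10}: no change
Constraint 4 (X + W = Z) on D(X)={3,4,5,6,7,8} D(W)={4,5,8,9} D(Z)={4,5,6,7,8,10}: X {3,4,5,6,7,8}->{3,4,5,6}; W {4,5,8,9}->{4,5}; Z {4,5,6,7,8,10}->{7,8,10}
So after all 4 constraints: D(X) = {3,4,5,6}

Answer: {3,4,5,6}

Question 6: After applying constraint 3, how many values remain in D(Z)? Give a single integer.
Answer: 6

Derivation:
Constraint 1 (X != Z) on D(X)={3,4,5,6,7,8} D(Z)={4,5,6,7,8,10}: no change
Constraint 2 (Z != W) on D(Z)={4,5,6,7,8,10} D(W)={4,5,8,9}: no change
Constraint 3 (W != Z) on D(W)={4,5,8,9} D(Z)={4,5,6,7,8,10}: no change
So after constraint 3: D(Z)={4,5,6,7,8,10}, size = 6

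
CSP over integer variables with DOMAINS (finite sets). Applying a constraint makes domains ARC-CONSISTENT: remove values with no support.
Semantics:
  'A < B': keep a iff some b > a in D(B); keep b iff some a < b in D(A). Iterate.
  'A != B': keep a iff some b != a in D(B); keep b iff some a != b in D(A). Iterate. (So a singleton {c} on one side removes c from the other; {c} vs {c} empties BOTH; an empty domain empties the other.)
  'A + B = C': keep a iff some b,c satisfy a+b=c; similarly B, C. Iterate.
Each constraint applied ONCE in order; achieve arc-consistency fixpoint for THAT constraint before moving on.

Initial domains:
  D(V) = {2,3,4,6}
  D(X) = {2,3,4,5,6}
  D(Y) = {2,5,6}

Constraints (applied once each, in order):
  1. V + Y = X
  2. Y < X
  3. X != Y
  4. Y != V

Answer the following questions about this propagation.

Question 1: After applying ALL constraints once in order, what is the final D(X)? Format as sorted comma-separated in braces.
Constraint 1 (V + Y = X) on D(V)={2,3,4,6} D(Y)={2,5,6} D(X)={2,3,4,5,6}: V {2,3,4,6}->{2,3,4}; Y {2,5,6}->{2}; X {2,3,4,5,6}->{4,5,6}
Constraint 2 (Y < X) on D(Y)={2} D(X)={4,5,6}: no change
Constraint 3 (X != Y) on D(X)={4,5,6} D(Y)={2}: no change
Constraint 4 (Y != V) on D(Y)={2} D(V)={2,3,4}: V {2,3,4}->{3,4}
So after all 4 constraints: D(X) = {4,5,6}

Answer: {4,5,6}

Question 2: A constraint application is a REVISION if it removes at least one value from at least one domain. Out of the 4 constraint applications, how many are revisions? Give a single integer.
Constraint 1 (V + Y = X) on D(V)={2,3,4,6} D(Y)={2,5,6} D(X)={2,3,4,5,6}: V {2,3,4,6}->{2,3,4}; Y {2,5,6}->{2}; X {2,3,4,5,6}->{4,5,6} => REVISION
Constraint 2 (Y < X) on D(Y)={2} D(X)={4,5,6}: no change => not a revision
Constraint 3 (X != Y) on D(X)={4,5,6} D(Y)={2}: no change => not a revision
Constraint 4 (Y != V) on D(Y)={2} D(V)={2,3,4}: V {2,3,4}->{3,4} => REVISION
Total revisions = 2

Answer: 2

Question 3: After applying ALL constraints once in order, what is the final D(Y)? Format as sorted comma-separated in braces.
Answer: {2}

Derivation:
Constraint 1 (V + Y = X) on D(V)={2,3,4,6} D(Y)={2,5,6} D(X)={2,3,4,5,6}: V {2,3,4,6}->{2,3,4}; Y {2,5,6}->{2}; X {2,3,4,5,6}->{4,5,6}
Constraint 2 (Y < X) on D(Y)={2} D(X)={4,5,6}: no change
Constraint 3 (X != Y) on D(X)={4,5,6} D(Y)={2}: no change
Constraint 4 (Y != V) on D(Y)={2} D(V)={2,3,4}: V {2,3,4}->{3,4}
So after all 4 constraints: D(Y) = {2}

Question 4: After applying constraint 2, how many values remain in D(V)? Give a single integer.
Answer: 3

Derivation:
Constraint 1 (V + Y = X) on D(V)={2,3,4,6} D(Y)={2,5,6} D(X)={2,3,4,5,6}: V {2,3,4,6}->{2,3,4}; Y {2,5,6}->{2}; X {2,3,4,5,6}->{4,5,6}
Constraint 2 (Y < X) on D(Y)={2} D(X)={4,5,6}: no change
So after constraint 2: D(V)={2,3,4}, size = 3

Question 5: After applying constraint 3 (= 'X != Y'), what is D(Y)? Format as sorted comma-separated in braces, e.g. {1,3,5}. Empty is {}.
Answer: {2}

Derivation:
Constraint 1 (V + Y = X) on D(V)={2,3,4,6} D(Y)={2,5,6} D(X)={2,3,4,5,6}: V {2,3,4,6}->{2,3,4}; Y {2,5,6}->{2}; X {2,3,4,5,6}->{4,5,6}
Constraint 2 (Y < X) on D(Y)={2} D(X)={4,5,6}: no change
Constraint 3 (X != Y) on D(X)={4,5,6} D(Y)={2}: no change
So after constraint 3: D(Y) = {2}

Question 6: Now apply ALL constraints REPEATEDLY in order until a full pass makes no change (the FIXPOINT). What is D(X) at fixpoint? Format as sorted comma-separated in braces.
Answer: {5,6}

Derivation:
pass 0 (initial): D(X)={2,3,4,5,6}
pass 1: V {2,3,4,6}->{3,4}; X {2,3,4,5,6}->{4,5,6}; Y {2,5,6}->{2}
pass 2: X {4,5,6}->{5,6}
pass 3: no change
Fixpoint after 3 passes: D(X) = {5,6}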